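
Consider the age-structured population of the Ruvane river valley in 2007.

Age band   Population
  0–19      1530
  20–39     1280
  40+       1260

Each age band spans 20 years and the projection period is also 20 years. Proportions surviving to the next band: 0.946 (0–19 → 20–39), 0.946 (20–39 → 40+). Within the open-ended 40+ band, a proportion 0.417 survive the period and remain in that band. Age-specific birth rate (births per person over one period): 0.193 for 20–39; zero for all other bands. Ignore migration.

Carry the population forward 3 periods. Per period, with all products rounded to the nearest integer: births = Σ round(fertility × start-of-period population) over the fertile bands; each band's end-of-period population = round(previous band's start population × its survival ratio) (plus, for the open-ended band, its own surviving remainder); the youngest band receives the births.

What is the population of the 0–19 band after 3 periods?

(Groups numbered youngest = 1 to oldest = 3.)
— Period 1 —
Births: 1280 * 0.193 = 247
Group 2: 1530 * 0.946 = 1447
Group 3: 1280 * 0.946 + 1260 * 0.417 = 1211 + 525 = 1736
Population now: 0–19=247, 20–39=1447, 40+=1736
— Period 2 —
Births: 1447 * 0.193 = 279
Group 2: 247 * 0.946 = 234
Group 3: 1447 * 0.946 + 1736 * 0.417 = 1369 + 724 = 2093
Population now: 0–19=279, 20–39=234, 40+=2093
— Period 3 —
Births: 234 * 0.193 = 45
Group 2: 279 * 0.946 = 264
Group 3: 234 * 0.946 + 2093 * 0.417 = 221 + 873 = 1094
Population now: 0–19=45, 20–39=264, 40+=1094

45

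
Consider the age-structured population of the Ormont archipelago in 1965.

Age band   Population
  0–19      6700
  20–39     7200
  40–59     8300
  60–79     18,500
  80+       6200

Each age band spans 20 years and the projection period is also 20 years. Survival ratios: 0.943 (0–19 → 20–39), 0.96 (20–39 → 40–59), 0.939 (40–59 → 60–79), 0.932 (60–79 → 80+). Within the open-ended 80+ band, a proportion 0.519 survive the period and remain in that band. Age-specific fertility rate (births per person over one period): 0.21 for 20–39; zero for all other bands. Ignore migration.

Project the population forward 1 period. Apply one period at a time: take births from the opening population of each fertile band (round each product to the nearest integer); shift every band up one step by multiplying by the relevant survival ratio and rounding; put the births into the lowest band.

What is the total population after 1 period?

Numbering the groups 1..5 from youngest to oldest:
Period 1:
Births: 7200 × 0.21 = 1512
Group 2: 6700 × 0.943 = 6318
Group 3: 7200 × 0.96 = 6912
Group 4: 8300 × 0.939 = 7794
Group 5: 18500 × 0.932 + 6200 × 0.519 = 17242 + 3218 = 20460
Giving 1512 / 6318 / 6912 / 7794 / 20460.
Total after period 1: 1512 + 6318 + 6912 + 7794 + 20460 = 42996

42996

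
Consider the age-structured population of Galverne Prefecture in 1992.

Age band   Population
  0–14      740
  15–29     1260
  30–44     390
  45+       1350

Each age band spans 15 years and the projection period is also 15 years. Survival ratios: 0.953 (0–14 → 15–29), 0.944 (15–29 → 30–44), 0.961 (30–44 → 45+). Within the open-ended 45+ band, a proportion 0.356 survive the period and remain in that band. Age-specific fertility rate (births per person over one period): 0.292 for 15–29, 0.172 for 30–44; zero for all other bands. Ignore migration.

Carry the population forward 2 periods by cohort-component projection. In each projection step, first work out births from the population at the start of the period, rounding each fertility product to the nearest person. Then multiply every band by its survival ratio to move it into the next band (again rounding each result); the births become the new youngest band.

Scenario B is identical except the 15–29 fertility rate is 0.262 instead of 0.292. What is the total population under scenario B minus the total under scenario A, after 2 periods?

Period 1.
Births: 1260 × 0.292 = 368 ; 390 × 0.172 = 67 ⇒ total 435
15–29: 740 × 0.953 = 705
30–44: 1260 × 0.944 = 1189
45+: 390 × 0.961 + 1350 × 0.356 = 375 + 481 = 856
End of period: [435, 705, 1189, 856]
Period 2.
Births: 705 × 0.292 = 206 ; 1189 × 0.172 = 205 ⇒ total 411
15–29: 435 × 0.953 = 415
30–44: 705 × 0.944 = 666
45+: 1189 × 0.961 + 856 × 0.356 = 1143 + 305 = 1448
End of period: [411, 415, 666, 1448]
Scenario A total after 2 periods: 2940
Scenario B projection —
Period 1.
Births: 1260 × 0.262 = 330 ; 390 × 0.172 = 67 ⇒ total 397
15–29: 740 × 0.953 = 705
30–44: 1260 × 0.944 = 1189
45+: 390 × 0.961 + 1350 × 0.356 = 375 + 481 = 856
End of period: [397, 705, 1189, 856]
Period 2.
Births: 705 × 0.262 = 185 ; 1189 × 0.172 = 205 ⇒ total 390
15–29: 397 × 0.953 = 378
30–44: 705 × 0.944 = 666
45+: 1189 × 0.961 + 856 × 0.356 = 1143 + 305 = 1448
End of period: [390, 378, 666, 1448]
Scenario B total after 2 periods: 2882
Difference B − A = 2882 − 2940 = -58

-58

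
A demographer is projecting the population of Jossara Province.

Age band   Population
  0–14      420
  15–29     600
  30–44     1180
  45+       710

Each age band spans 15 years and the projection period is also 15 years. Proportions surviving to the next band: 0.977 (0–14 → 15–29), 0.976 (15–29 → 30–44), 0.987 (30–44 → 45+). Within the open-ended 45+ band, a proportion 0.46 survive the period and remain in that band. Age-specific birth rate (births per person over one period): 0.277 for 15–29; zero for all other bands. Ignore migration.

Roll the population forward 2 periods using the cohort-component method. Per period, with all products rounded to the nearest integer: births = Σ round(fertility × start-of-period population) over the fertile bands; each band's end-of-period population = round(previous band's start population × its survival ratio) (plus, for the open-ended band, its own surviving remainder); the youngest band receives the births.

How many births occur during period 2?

Period 1.
Births: 600 × 0.277 = 166
15–29: 420 × 0.977 = 410
30–44: 600 × 0.976 = 586
45+: 1180 × 0.987 + 710 × 0.46 = 1165 + 327 = 1492
Giving 166 / 410 / 586 / 1492.
Period 2.
Births: 410 × 0.277 = 114
15–29: 166 × 0.977 = 162
30–44: 410 × 0.976 = 400
45+: 586 × 0.987 + 1492 × 0.46 = 578 + 686 = 1264
Giving 114 / 162 / 400 / 1264.

114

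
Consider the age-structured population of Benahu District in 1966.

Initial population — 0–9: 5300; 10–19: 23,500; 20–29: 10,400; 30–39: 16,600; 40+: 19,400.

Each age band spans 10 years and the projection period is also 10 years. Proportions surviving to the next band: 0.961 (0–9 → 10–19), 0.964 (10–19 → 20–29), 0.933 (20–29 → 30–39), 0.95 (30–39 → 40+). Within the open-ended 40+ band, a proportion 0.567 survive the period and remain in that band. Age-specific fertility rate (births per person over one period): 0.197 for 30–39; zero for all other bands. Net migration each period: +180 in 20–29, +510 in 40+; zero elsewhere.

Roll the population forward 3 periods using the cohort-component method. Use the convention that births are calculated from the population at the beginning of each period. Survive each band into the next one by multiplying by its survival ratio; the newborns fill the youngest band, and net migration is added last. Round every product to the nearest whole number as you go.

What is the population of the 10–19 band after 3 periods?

Numbering the groups 1..5 from youngest to oldest:
— Period 1 —
Births: 16600 * 0.197 = 3270
Group 2: 5300 * 0.961 = 5093
Group 3: 23500 * 0.964 = 22654
Group 4: 10400 * 0.933 = 9703
Group 5: 16600 * 0.95 + 19400 * 0.567 = 15770 + 11000 = 26770
Net migration: Group 3 + 180 → 22834; Group 5 + 510 → 27280
Giving 3270 / 5093 / 22834 / 9703 / 27280.
— Period 2 —
Births: 9703 * 0.197 = 1911
Group 2: 3270 * 0.961 = 3142
Group 3: 5093 * 0.964 = 4910
Group 4: 22834 * 0.933 = 21304
Group 5: 9703 * 0.95 + 27280 * 0.567 = 9218 + 15468 = 24686
Net migration: Group 3 + 180 → 5090; Group 5 + 510 → 25196
Giving 1911 / 3142 / 5090 / 21304 / 25196.
— Period 3 —
Births: 21304 * 0.197 = 4197
Group 2: 1911 * 0.961 = 1836
Group 3: 3142 * 0.964 = 3029
Group 4: 5090 * 0.933 = 4749
Group 5: 21304 * 0.95 + 25196 * 0.567 = 20239 + 14286 = 34525
Net migration: Group 3 + 180 → 3209; Group 5 + 510 → 35035
Giving 4197 / 1836 / 3209 / 4749 / 35035.

1836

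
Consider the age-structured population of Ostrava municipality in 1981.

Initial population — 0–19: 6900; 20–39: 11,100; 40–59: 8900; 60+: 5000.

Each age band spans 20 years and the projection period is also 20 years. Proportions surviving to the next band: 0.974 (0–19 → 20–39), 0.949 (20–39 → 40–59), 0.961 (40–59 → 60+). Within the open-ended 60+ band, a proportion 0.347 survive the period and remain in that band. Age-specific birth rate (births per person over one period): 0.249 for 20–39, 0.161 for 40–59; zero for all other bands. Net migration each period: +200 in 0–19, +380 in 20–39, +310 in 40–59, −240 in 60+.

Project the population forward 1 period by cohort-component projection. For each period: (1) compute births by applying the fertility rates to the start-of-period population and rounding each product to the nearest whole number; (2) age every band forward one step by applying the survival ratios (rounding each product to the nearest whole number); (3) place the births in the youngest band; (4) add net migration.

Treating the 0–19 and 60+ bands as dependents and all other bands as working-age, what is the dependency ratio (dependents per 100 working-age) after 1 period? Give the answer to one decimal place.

80.5

After projecting period 1:
Births: 11100 × 0.249 = 2764  |  8900 × 0.161 = 1433 → 4197
20–39: 6900 × 0.974 = 6721
40–59: 11100 × 0.949 = 10534
60+: 8900 × 0.961 + 5000 × 0.347 = 8553 + 1735 = 10288
Net migration: 0–19 + 200 → 4397; 20–39 + 380 → 7101; 40–59 + 310 → 10844; 60+ − 240 → 10048
End of period: [4397, 7101, 10844, 10048]
Dependents (band 0–19 + band 60+) = 4397 + 10048 = 14445; working-age = 17945; ratio = 14445/17945 × 100 = 80.5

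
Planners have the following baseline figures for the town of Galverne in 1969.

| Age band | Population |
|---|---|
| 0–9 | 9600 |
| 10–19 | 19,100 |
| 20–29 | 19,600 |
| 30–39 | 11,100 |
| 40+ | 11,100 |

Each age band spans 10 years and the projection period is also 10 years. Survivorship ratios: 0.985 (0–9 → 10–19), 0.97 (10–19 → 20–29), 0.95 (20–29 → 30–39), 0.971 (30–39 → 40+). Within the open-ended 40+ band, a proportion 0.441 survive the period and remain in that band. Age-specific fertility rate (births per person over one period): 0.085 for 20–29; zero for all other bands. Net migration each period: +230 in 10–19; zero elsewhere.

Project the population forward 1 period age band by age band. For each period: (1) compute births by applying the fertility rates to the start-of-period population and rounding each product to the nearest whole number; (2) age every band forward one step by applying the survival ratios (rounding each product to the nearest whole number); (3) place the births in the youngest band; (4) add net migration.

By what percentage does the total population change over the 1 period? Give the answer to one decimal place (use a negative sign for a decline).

[period 1]
Births: 19600 × 0.085 = 1666
10–19: 9600 × 0.985 = 9456
20–29: 19100 × 0.97 = 18527
30–39: 19600 × 0.95 = 18620
40+: 11100 × 0.971 + 11100 × 0.441 = 10778 + 4895 = 15673
Net migration: 10–19 + 230 → 9686
End of period: [1666, 9686, 18527, 18620, 15673]
Total: 70500 → 64172; change = -6328; percentage change = -9.0%

-9.0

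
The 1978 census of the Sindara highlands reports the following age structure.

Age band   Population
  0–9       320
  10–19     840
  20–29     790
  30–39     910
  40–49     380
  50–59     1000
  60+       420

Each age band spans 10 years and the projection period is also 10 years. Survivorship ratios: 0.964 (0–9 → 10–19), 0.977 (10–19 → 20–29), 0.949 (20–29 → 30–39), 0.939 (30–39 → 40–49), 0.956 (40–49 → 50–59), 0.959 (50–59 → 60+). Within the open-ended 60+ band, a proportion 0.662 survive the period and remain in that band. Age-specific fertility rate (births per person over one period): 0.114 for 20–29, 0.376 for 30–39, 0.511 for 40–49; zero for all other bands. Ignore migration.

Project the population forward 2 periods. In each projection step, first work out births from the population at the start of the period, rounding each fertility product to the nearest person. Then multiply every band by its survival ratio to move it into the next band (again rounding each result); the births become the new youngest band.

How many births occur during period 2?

812

Period 1.
Births: 790 * 0.114 = 90  |  910 * 0.376 = 342  |  380 * 0.511 = 194 ⇒ total 626
10–19: 320 * 0.964 = 308
20–29: 840 * 0.977 = 821
30–39: 790 * 0.949 = 750
40–49: 910 * 0.939 = 854
50–59: 380 * 0.956 = 363
60+: 1000 * 0.959 + 420 * 0.662 = 959 + 278 = 1237
→ [626, 308, 821, 750, 854, 363, 1237]
Period 2.
Births: 821 * 0.114 = 94  |  750 * 0.376 = 282  |  854 * 0.511 = 436 ⇒ total 812
10–19: 626 * 0.964 = 603
20–29: 308 * 0.977 = 301
30–39: 821 * 0.949 = 779
40–49: 750 * 0.939 = 704
50–59: 854 * 0.956 = 816
60+: 363 * 0.959 + 1237 * 0.662 = 348 + 819 = 1167
→ [812, 603, 301, 779, 704, 816, 1167]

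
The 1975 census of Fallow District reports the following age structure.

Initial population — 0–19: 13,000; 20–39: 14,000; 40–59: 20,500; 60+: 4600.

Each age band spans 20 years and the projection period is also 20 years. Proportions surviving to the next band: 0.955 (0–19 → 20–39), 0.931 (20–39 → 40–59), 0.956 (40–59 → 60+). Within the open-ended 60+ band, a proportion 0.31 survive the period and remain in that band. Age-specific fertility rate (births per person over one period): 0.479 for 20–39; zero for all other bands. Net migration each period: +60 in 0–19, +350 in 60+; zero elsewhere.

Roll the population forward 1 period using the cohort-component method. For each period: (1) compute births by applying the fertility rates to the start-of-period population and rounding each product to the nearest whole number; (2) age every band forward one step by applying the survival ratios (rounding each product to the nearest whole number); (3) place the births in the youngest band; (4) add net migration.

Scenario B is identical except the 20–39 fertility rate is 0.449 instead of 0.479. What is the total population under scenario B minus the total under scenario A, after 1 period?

[period 1]
Births: 14000 × 0.479 = 6706
20–39: 13000 × 0.955 = 12415
40–59: 14000 × 0.931 = 13034
60+: 20500 × 0.956 + 4600 × 0.31 = 19598 + 1426 = 21024
Net migration: 0–19 + 60 → 6766; 60+ + 350 → 21374
End of period: [6766, 12415, 13034, 21374]
Scenario A total after 1 period: 53589
Scenario B projection —
[period 1]
Births: 14000 × 0.449 = 6286
20–39: 13000 × 0.955 = 12415
40–59: 14000 × 0.931 = 13034
60+: 20500 × 0.956 + 4600 × 0.31 = 19598 + 1426 = 21024
Net migration: 0–19 + 60 → 6346; 60+ + 350 → 21374
End of period: [6346, 12415, 13034, 21374]
Scenario B total after 1 period: 53169
Difference B − A = 53169 − 53589 = -420

-420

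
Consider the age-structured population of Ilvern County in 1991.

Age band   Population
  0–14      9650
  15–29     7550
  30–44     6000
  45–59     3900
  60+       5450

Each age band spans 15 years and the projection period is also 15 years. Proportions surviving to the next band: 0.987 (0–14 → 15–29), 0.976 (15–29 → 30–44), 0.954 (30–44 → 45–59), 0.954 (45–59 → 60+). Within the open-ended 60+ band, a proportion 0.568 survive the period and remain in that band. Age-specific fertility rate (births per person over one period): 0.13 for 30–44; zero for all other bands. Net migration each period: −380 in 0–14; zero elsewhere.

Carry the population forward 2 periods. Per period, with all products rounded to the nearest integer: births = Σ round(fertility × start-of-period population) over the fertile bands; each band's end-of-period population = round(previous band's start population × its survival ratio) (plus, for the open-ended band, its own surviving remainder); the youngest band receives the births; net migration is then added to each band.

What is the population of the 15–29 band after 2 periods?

Period 1.
Births: 6000 × 0.13 = 780
15–29: 9650 × 0.987 = 9525
30–44: 7550 × 0.976 = 7369
45–59: 6000 × 0.954 = 5724
60+: 3900 × 0.954 + 5450 × 0.568 = 3721 + 3096 = 6817
Net migration: 0–14 − 380 → 400
Population now: 0–14=400, 15–29=9525, 30–44=7369, 45–59=5724, 60+=6817
Period 2.
Births: 7369 × 0.13 = 958
15–29: 400 × 0.987 = 395
30–44: 9525 × 0.976 = 9296
45–59: 7369 × 0.954 = 7030
60+: 5724 × 0.954 + 6817 × 0.568 = 5461 + 3872 = 9333
Net migration: 0–14 − 380 → 578
Population now: 0–14=578, 15–29=395, 30–44=9296, 45–59=7030, 60+=9333

395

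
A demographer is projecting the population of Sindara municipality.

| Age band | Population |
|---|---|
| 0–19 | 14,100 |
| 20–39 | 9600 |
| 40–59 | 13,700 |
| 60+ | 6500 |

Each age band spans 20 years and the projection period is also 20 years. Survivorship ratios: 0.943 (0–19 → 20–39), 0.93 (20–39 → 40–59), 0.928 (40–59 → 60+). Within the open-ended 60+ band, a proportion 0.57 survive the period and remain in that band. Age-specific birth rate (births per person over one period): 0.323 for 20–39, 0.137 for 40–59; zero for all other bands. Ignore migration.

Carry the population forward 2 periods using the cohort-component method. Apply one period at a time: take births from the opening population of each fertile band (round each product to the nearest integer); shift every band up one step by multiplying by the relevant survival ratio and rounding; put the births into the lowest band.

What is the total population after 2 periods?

40221

Period 1.
Births: 9600 × 0.323 = 3101 ; 13700 × 0.137 = 1877 → 4978
20–39: 14100 × 0.943 = 13296
40–59: 9600 × 0.93 = 8928
60+: 13700 × 0.928 + 6500 × 0.57 = 12714 + 3705 = 16419
Giving 4978 / 13296 / 8928 / 16419.
Period 2.
Births: 13296 × 0.323 = 4295 ; 8928 × 0.137 = 1223 → 5518
20–39: 4978 × 0.943 = 4694
40–59: 13296 × 0.93 = 12365
60+: 8928 × 0.928 + 16419 × 0.57 = 8285 + 9359 = 17644
Giving 5518 / 4694 / 12365 / 17644.
Total after period 2: 5518 + 4694 + 12365 + 17644 = 40221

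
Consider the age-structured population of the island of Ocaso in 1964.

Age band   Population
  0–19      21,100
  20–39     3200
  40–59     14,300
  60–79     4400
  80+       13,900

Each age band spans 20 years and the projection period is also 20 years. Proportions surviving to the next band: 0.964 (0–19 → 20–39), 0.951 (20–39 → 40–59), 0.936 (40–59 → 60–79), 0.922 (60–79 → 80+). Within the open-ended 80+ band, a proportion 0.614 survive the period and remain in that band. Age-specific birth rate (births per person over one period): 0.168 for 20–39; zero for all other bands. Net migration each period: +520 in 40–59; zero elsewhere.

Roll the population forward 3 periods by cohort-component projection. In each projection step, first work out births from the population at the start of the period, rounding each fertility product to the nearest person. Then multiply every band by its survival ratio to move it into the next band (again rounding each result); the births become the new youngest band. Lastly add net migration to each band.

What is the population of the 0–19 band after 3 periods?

Let band 1 be 0–19 through band 5 = 80+.
Period 1:
Births: 3200 × 0.168 = 538
Band 2: 21100 × 0.964 = 20340
Band 3: 3200 × 0.951 = 3043
Band 4: 14300 × 0.936 = 13385
Band 5: 4400 × 0.922 + 13900 × 0.614 = 4057 + 8535 = 12592
Net migration: Band 3 + 520 → 3563
Population now: 0–19=538, 20–39=20340, 40–59=3563, 60–79=13385, 80+=12592
Period 2:
Births: 20340 × 0.168 = 3417
Band 2: 538 × 0.964 = 519
Band 3: 20340 × 0.951 = 19343
Band 4: 3563 × 0.936 = 3335
Band 5: 13385 × 0.922 + 12592 × 0.614 = 12341 + 7731 = 20072
Net migration: Band 3 + 520 → 19863
Population now: 0–19=3417, 20–39=519, 40–59=19863, 60–79=3335, 80+=20072
Period 3:
Births: 519 × 0.168 = 87
Band 2: 3417 × 0.964 = 3294
Band 3: 519 × 0.951 = 494
Band 4: 19863 × 0.936 = 18592
Band 5: 3335 × 0.922 + 20072 × 0.614 = 3075 + 12324 = 15399
Net migration: Band 3 + 520 → 1014
Population now: 0–19=87, 20–39=3294, 40–59=1014, 60–79=18592, 80+=15399

87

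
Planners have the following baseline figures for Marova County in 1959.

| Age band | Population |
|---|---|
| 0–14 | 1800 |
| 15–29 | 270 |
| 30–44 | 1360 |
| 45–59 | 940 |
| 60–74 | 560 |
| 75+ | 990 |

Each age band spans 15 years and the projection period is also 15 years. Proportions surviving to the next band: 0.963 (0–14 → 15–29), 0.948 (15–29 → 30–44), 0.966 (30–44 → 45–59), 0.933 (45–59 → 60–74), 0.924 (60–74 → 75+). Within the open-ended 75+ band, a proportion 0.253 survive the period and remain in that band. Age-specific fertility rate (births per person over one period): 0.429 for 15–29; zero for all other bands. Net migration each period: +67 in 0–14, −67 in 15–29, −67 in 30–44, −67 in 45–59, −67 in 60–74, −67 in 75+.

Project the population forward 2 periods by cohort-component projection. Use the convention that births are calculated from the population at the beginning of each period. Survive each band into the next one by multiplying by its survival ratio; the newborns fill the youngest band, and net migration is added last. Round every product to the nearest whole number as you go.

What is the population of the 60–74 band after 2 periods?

Period 1.
Births: 270 * 0.429 = 116
15–29: 1800 * 0.963 = 1733
30–44: 270 * 0.948 = 256
45–59: 1360 * 0.966 = 1314
60–74: 940 * 0.933 = 877
75+: 560 * 0.924 + 990 * 0.253 = 517 + 250 = 767
Net migration: 0–14 + 67 → 183; 15–29 − 67 → 1666; 30–44 − 67 → 189; 45–59 − 67 → 1247; 60–74 − 67 → 810; 75+ − 67 → 700
Population now: 0–14=183, 15–29=1666, 30–44=189, 45–59=1247, 60–74=810, 75+=700
Period 2.
Births: 1666 * 0.429 = 715
15–29: 183 * 0.963 = 176
30–44: 1666 * 0.948 = 1579
45–59: 189 * 0.966 = 183
60–74: 1247 * 0.933 = 1163
75+: 810 * 0.924 + 700 * 0.253 = 748 + 177 = 925
Net migration: 0–14 + 67 → 782; 15–29 − 67 → 109; 30–44 − 67 → 1512; 45–59 − 67 → 116; 60–74 − 67 → 1096; 75+ − 67 → 858
Population now: 0–14=782, 15–29=109, 30–44=1512, 45–59=116, 60–74=1096, 75+=858

1096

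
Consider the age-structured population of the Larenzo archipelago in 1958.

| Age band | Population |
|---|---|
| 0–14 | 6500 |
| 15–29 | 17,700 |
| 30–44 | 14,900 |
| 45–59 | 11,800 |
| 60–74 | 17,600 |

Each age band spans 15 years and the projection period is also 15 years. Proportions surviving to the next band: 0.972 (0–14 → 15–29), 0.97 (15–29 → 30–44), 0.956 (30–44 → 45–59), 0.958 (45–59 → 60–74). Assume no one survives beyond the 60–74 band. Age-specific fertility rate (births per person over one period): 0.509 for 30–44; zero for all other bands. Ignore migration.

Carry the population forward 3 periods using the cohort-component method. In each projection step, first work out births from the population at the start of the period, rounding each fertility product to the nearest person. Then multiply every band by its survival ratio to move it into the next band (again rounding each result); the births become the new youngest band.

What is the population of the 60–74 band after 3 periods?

[period 1]
Births: 14900 × 0.509 = 7584
15–29: 6500 × 0.972 = 6318
30–44: 17700 × 0.97 = 17169
45–59: 14900 × 0.956 = 14244
60–74: 11800 × 0.958 = 11304
End of period: [7584, 6318, 17169, 14244, 11304]
[period 2]
Births: 17169 × 0.509 = 8739
15–29: 7584 × 0.972 = 7372
30–44: 6318 × 0.97 = 6128
45–59: 17169 × 0.956 = 16414
60–74: 14244 × 0.958 = 13646
End of period: [8739, 7372, 6128, 16414, 13646]
[period 3]
Births: 6128 × 0.509 = 3119
15–29: 8739 × 0.972 = 8494
30–44: 7372 × 0.97 = 7151
45–59: 6128 × 0.956 = 5858
60–74: 16414 × 0.958 = 15725
End of period: [3119, 8494, 7151, 5858, 15725]

15725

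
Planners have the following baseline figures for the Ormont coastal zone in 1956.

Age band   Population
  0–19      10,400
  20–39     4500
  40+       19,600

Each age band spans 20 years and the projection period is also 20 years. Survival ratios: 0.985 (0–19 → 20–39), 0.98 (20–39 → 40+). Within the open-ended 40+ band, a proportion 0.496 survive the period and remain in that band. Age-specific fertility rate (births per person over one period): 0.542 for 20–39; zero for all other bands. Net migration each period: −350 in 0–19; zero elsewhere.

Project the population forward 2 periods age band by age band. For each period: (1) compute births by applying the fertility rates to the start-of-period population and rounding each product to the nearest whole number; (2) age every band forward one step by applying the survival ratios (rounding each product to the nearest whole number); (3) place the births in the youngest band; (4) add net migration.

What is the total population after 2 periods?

(Groups numbered youngest = 1 to oldest = 3.)
Period 1:
Births: 4500 × 0.542 = 2439
Group 2: 10400 × 0.985 = 10244
Group 3: 4500 × 0.98 + 19600 × 0.496 = 4410 + 9722 = 14132
Net migration: Group 1 − 350 → 2089
→ [2089, 10244, 14132]
Period 2:
Births: 10244 × 0.542 = 5552
Group 2: 2089 × 0.985 = 2058
Group 3: 10244 × 0.98 + 14132 × 0.496 = 10039 + 7009 = 17048
Net migration: Group 1 − 350 → 5202
→ [5202, 2058, 17048]
Total after period 2: 5202 + 2058 + 17048 = 24308

24308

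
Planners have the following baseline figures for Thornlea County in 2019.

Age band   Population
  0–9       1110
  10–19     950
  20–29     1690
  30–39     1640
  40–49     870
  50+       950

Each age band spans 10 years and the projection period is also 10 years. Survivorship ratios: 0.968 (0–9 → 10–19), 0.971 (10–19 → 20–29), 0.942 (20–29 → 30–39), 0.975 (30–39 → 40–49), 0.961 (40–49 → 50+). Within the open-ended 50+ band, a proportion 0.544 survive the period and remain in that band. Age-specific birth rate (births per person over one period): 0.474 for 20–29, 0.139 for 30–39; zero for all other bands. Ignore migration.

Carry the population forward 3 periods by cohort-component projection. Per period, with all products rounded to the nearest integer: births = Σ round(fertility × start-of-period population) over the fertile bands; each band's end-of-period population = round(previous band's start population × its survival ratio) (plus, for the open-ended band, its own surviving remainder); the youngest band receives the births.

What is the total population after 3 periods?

Numbering the bands 1..6 from youngest to oldest:
Period 1.
Births: 1690 × 0.474 = 801  |  1640 × 0.139 = 228 → 1029
Band 2: 1110 × 0.968 = 1074
Band 3: 950 × 0.971 = 922
Band 4: 1690 × 0.942 = 1592
Band 5: 1640 × 0.975 = 1599
Band 6: 870 × 0.961 + 950 × 0.544 = 836 + 517 = 1353
End of period: [1029, 1074, 922, 1592, 1599, 1353]
Period 2.
Births: 922 × 0.474 = 437  |  1592 × 0.139 = 221 → 658
Band 2: 1029 × 0.968 = 996
Band 3: 1074 × 0.971 = 1043
Band 4: 922 × 0.942 = 869
Band 5: 1592 × 0.975 = 1552
Band 6: 1599 × 0.961 + 1353 × 0.544 = 1537 + 736 = 2273
End of period: [658, 996, 1043, 869, 1552, 2273]
Period 3.
Births: 1043 × 0.474 = 494  |  869 × 0.139 = 121 → 615
Band 2: 658 × 0.968 = 637
Band 3: 996 × 0.971 = 967
Band 4: 1043 × 0.942 = 983
Band 5: 869 × 0.975 = 847
Band 6: 1552 × 0.961 + 2273 × 0.544 = 1491 + 1237 = 2728
End of period: [615, 637, 967, 983, 847, 2728]
Total after period 3: 615 + 637 + 967 + 983 + 847 + 2728 = 6777

6777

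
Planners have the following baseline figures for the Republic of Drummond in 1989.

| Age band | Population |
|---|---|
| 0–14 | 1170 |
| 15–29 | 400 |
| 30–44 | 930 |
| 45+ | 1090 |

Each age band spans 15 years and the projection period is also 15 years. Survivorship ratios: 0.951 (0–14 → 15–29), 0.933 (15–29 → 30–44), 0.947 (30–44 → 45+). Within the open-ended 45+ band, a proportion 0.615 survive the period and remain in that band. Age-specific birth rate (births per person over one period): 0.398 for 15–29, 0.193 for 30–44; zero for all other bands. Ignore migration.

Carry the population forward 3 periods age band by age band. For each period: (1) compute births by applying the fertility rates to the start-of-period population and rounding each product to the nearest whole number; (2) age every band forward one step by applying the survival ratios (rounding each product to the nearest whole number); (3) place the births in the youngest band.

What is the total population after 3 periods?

2904

Call the groups 1 to 4, youngest first.
— Period 1 —
Births: 400 × 0.398 = 159 ; 930 × 0.193 = 179 → 338
Group 2: 1170 × 0.951 = 1113
Group 3: 400 × 0.933 = 373
Group 4: 930 × 0.947 + 1090 × 0.615 = 881 + 670 = 1551
End of period: [338, 1113, 373, 1551]
— Period 2 —
Births: 1113 × 0.398 = 443 ; 373 × 0.193 = 72 → 515
Group 2: 338 × 0.951 = 321
Group 3: 1113 × 0.933 = 1038
Group 4: 373 × 0.947 + 1551 × 0.615 = 353 + 954 = 1307
End of period: [515, 321, 1038, 1307]
— Period 3 —
Births: 321 × 0.398 = 128 ; 1038 × 0.193 = 200 → 328
Group 2: 515 × 0.951 = 490
Group 3: 321 × 0.933 = 299
Group 4: 1038 × 0.947 + 1307 × 0.615 = 983 + 804 = 1787
End of period: [328, 490, 299, 1787]
Total after period 3: 328 + 490 + 299 + 1787 = 2904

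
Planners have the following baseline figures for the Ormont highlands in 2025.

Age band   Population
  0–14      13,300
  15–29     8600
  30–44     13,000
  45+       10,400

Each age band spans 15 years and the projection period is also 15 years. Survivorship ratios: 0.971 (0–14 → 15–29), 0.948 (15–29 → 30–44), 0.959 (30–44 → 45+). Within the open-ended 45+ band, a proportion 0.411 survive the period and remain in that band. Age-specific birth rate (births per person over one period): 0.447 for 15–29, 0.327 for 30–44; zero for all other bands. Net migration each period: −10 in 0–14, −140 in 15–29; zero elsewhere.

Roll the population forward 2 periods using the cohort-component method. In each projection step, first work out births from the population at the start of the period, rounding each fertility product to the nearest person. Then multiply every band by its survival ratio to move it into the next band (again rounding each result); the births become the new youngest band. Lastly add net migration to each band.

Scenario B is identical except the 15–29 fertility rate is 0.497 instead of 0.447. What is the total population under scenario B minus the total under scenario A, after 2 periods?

Let group 1 be 0–14 through group 4 = 45+.
— Period 1 —
Births: 8600 × 0.447 = 3844 ; 13000 × 0.327 = 4251 → total 8095
Group 2: 13300 × 0.971 = 12914
Group 3: 8600 × 0.948 = 8153
Group 4: 13000 × 0.959 + 10400 × 0.411 = 12467 + 4274 = 16741
Net migration: Group 1 − 10 → 8085; Group 2 − 140 → 12774
→ [8085, 12774, 8153, 16741]
— Period 2 —
Births: 12774 × 0.447 = 5710 ; 8153 × 0.327 = 2666 → total 8376
Group 2: 8085 × 0.971 = 7851
Group 3: 12774 × 0.948 = 12110
Group 4: 8153 × 0.959 + 16741 × 0.411 = 7819 + 6881 = 14700
Net migration: Group 1 − 10 → 8366; Group 2 − 140 → 7711
→ [8366, 7711, 12110, 14700]
Scenario A total after 2 periods: 42887
Scenario B projection —
— Period 1 —
Births: 8600 × 0.497 = 4274 ; 13000 × 0.327 = 4251 → total 8525
Group 2: 13300 × 0.971 = 12914
Group 3: 8600 × 0.948 = 8153
Group 4: 13000 × 0.959 + 10400 × 0.411 = 12467 + 4274 = 16741
Net migration: Group 1 − 10 → 8515; Group 2 − 140 → 12774
→ [8515, 12774, 8153, 16741]
— Period 2 —
Births: 12774 × 0.497 = 6349 ; 8153 × 0.327 = 2666 → total 9015
Group 2: 8515 × 0.971 = 8268
Group 3: 12774 × 0.948 = 12110
Group 4: 8153 × 0.959 + 16741 × 0.411 = 7819 + 6881 = 14700
Net migration: Group 1 − 10 → 9005; Group 2 − 140 → 8128
→ [9005, 8128, 12110, 14700]
Scenario B total after 2 periods: 43943
Difference B − A = 43943 − 42887 = 1056

1056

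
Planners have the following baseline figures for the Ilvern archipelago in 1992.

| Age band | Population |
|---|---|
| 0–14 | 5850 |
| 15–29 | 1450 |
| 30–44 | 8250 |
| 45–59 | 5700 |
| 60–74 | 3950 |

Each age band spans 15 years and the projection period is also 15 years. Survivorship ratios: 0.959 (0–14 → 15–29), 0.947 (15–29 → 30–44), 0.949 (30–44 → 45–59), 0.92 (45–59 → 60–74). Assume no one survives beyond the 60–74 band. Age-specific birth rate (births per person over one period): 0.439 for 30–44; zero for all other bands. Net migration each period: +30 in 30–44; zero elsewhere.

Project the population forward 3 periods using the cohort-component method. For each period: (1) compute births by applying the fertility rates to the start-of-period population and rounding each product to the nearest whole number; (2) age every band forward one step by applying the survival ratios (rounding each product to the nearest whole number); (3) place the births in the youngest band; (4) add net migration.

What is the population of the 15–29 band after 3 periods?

Call the bands 1 to 5, youngest first.
— Period 1 —
Births: 8250 × 0.439 = 3622
Band 2: 5850 × 0.959 = 5610
Band 3: 1450 × 0.947 = 1373
Band 4: 8250 × 0.949 = 7829
Band 5: 5700 × 0.92 = 5244
Net migration: Band 3 + 30 → 1403
Population now: 0–14=3622, 15–29=5610, 30–44=1403, 45–59=7829, 60–74=5244
— Period 2 —
Births: 1403 × 0.439 = 616
Band 2: 3622 × 0.959 = 3473
Band 3: 5610 × 0.947 = 5313
Band 4: 1403 × 0.949 = 1331
Band 5: 7829 × 0.92 = 7203
Net migration: Band 3 + 30 → 5343
Population now: 0–14=616, 15–29=3473, 30–44=5343, 45–59=1331, 60–74=7203
— Period 3 —
Births: 5343 × 0.439 = 2346
Band 2: 616 × 0.959 = 591
Band 3: 3473 × 0.947 = 3289
Band 4: 5343 × 0.949 = 5071
Band 5: 1331 × 0.92 = 1225
Net migration: Band 3 + 30 → 3319
Population now: 0–14=2346, 15–29=591, 30–44=3319, 45–59=5071, 60–74=1225

591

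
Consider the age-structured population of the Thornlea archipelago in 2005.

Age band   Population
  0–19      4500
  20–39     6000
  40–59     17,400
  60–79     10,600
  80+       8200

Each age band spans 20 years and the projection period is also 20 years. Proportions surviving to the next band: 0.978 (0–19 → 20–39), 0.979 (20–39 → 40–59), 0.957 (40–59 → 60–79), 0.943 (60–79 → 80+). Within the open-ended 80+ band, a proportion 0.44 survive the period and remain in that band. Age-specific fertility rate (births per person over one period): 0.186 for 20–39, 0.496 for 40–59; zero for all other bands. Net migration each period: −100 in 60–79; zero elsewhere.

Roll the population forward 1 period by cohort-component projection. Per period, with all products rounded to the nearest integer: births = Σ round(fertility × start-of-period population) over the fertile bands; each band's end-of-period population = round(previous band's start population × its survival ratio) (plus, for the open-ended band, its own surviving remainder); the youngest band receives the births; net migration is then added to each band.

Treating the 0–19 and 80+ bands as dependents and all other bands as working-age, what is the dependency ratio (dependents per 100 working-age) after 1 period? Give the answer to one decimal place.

87.0

(Bands numbered youngest = 1 to oldest = 5.)
After projecting period 1:
Births: 6000 × 0.186 = 1116 ; 17400 × 0.496 = 8630 — total 9746
Band 2: 4500 × 0.978 = 4401
Band 3: 6000 × 0.979 = 5874
Band 4: 17400 × 0.957 = 16652
Band 5: 10600 × 0.943 + 8200 × 0.44 = 9996 + 3608 = 13604
Net migration: Band 4 − 100 → 16552
Giving 9746 / 4401 / 5874 / 16552 / 13604.
Dependents (band 0–19 + band 80+) = 9746 + 13604 = 23350; working-age = 26827; ratio = 23350/26827 × 100 = 87.0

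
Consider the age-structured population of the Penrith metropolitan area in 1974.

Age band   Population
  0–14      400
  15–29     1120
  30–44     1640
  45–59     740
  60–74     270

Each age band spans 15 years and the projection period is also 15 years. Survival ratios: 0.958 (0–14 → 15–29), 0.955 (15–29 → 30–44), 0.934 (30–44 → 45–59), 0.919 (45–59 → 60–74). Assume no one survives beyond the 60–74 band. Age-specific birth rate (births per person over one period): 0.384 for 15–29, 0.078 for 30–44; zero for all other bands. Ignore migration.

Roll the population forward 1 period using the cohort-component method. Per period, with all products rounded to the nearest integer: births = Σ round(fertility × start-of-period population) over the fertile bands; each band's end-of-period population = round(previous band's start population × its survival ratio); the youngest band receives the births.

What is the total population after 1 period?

After projecting period 1:
Births: 1120 * 0.384 = 430, 1640 * 0.078 = 128 — total 558
15–29: 400 * 0.958 = 383
30–44: 1120 * 0.955 = 1070
45–59: 1640 * 0.934 = 1532
60–74: 740 * 0.919 = 680
Giving 558 / 383 / 1070 / 1532 / 680.
Total after period 1: 558 + 383 + 1070 + 1532 + 680 = 4223

4223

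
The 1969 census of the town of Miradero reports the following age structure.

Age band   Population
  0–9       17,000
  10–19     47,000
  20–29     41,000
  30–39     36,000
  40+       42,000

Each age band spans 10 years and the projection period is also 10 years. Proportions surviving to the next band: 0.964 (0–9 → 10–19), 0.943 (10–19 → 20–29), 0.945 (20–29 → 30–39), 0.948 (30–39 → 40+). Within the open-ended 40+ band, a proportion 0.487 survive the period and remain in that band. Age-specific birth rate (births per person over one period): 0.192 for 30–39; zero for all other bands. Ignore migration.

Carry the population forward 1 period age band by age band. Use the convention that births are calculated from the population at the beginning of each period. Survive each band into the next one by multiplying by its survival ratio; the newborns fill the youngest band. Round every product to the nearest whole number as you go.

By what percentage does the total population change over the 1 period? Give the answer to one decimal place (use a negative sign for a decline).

-12.1

(Groups numbered youngest = 1 to oldest = 5.)
After projecting period 1:
Births: 36000 * 0.192 = 6912
Group 2: 17000 * 0.964 = 16388
Group 3: 47000 * 0.943 = 44321
Group 4: 41000 * 0.945 = 38745
Group 5: 36000 * 0.948 + 42000 * 0.487 = 34128 + 20454 = 54582
End of period: [6912, 16388, 44321, 38745, 54582]
Total: 183000 → 160948; change = -22052; percentage change = -12.1%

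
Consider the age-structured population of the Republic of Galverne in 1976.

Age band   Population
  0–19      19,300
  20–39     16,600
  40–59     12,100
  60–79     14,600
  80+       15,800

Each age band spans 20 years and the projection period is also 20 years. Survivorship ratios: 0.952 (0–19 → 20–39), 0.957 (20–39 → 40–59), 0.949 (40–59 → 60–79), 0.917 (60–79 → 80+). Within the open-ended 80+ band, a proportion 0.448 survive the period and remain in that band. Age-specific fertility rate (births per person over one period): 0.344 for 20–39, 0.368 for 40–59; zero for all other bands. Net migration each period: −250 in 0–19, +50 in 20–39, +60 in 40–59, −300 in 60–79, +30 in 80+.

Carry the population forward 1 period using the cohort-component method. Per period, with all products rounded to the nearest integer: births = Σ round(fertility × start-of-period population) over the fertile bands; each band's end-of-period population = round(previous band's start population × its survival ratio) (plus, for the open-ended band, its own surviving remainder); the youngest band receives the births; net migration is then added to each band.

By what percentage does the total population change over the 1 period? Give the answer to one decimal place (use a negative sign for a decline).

[period 1]
Births: 16600 * 0.344 = 5710  |  12100 * 0.368 = 4453 → 10163
20–39: 19300 * 0.952 = 18374
40–59: 16600 * 0.957 = 15886
60–79: 12100 * 0.949 = 11483
80+: 14600 * 0.917 + 15800 * 0.448 = 13388 + 7078 = 20466
Net migration: 0–19 − 250 → 9913; 20–39 + 50 → 18424; 40–59 + 60 → 15946; 60–79 − 300 → 11183; 80+ + 30 → 20496
End of period: [9913, 18424, 15946, 11183, 20496]
Total: 78400 → 75962; change = -2438; percentage change = -3.1%

-3.1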